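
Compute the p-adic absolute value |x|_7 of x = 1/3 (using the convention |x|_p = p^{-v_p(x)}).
|1/3|_7 = 1

Step 1 — compute v_7(x) by factoring powers of 7 out of the numerator and denominator: v_7(1/3) = 0. Step 2 — apply |x|_p = p^{-v_p(x)} = 7^{0} = 1.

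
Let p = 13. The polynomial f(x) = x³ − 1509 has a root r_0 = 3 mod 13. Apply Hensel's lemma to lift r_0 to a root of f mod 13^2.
r_1 = 133 (mod 169)

Hensel: r_{i+1} = r_i − f(r_i)/f′(r_i) mod 13^{i+2}, where f′(x) = 3x². Iterate:
  r_0 = 3 (mod 13)
  r_1 = 133 (mod 169)
Final: r = 133 with f(r) ≡ 0 mod 13^2.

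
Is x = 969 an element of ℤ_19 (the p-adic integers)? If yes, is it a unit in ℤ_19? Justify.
x ∈ ℤ_19 but not a unit; v_19(x) = 1 > 0

ℤ_19 = {x ∈ ℚ_19 : v_19(x) ≥ 0} and ℤ_19^× = {x ∈ ℤ_19 : v_19(x) = 0}. Here v_19(969) = v_19(num) − v_19(den) = 1; compare against these criteria.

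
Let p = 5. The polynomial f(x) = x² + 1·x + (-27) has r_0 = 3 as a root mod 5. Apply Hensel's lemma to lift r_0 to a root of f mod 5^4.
r_3 = 198 (mod 625)

Hensel: r_{i+1} = r_i − f(r_i)·(f′(r_i))^{-1} mod 5^{i+2}, f′(x) = 2x + 1. Iterate:
  r_0 = 3 (mod 5)
  r_1 = 23 (mod 25)
  r_2 = 73 (mod 125)
  r_3 = 198 (mod 625)
Final: r = 198 satisfies f(r) ≡ 0 mod 5^4.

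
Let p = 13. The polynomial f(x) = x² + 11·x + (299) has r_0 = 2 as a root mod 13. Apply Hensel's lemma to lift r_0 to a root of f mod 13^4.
r_3 = 2797 (mod 28561)

Hensel: r_{i+1} = r_i − f(r_i)·(f′(r_i))^{-1} mod 13^{i+2}, f′(x) = 2x + 11. Iterate:
  r_0 = 2 (mod 13)
  r_1 = 93 (mod 169)
  r_2 = 600 (mod 2197)
  r_3 = 2797 (mod 28561)
Final: r = 2797 satisfies f(r) ≡ 0 mod 13^4.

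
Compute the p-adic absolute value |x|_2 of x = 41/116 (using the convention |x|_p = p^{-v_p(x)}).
|41/116|_2 = 4

Step 1 — compute v_2(x) by factoring powers of 2 out of the numerator and denominator: v_2(41/116) = -2. Step 2 — apply |x|_p = p^{-v_p(x)} = 2^{2} = 4.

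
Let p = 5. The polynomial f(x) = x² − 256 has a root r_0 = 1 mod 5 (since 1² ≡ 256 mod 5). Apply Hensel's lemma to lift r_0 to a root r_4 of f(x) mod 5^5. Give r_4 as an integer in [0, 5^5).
r_4 = 16 (mod 3125)

Hensel's recurrence: r_{i+1} = r_i − f(r_i)·(f′(r_i))^{-1} mod 5^{i+2}, with f′(x) = 2x. Iterate:
  r_0 = 1 (mod 5)
  r_1 = 16 (mod 25)
  r_2 = 16 (mod 125)
  r_3 = 16 (mod 625)
  r_4 = 16 (mod 3125)
Final: r_4 = 16, and one checks f(r_4) ≡ 0 mod 5^5.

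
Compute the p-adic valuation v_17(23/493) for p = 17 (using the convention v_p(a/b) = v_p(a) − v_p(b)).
v_17(23/493) = -1

Factor powers of 17 from the numerator and denominator of the reduced fraction: 23 = 17^0 · 23 and 493 = 17^1 · 29. Apply v_p(a/b) = v_p(a) − v_p(b): v_17(23/493) = 0 − 1 = -1.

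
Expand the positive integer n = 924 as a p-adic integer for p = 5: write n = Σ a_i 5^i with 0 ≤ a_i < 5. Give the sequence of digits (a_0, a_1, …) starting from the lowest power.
(a_0, a_1, …) = (4, 4, 1, 2, 1)

Repeated division by 5 gives the digits low-to-high: 924 = 4 + 4·5^1 + 1·5^2 + 2·5^3 + 1·5^4. Digit sequence: (4, 4, 1, 2, 1).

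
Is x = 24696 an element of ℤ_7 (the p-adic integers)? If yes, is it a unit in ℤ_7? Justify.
x ∈ ℤ_7 but not a unit; v_7(x) = 3 > 0

ℤ_7 = {x ∈ ℚ_7 : v_7(x) ≥ 0} and ℤ_7^× = {x ∈ ℤ_7 : v_7(x) = 0}. Here v_7(24696) = v_7(num) − v_7(den) = 3; compare against these criteria.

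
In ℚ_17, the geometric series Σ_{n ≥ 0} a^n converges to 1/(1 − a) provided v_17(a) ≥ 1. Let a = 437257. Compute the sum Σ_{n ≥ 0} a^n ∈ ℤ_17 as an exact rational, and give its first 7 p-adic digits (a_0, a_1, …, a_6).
Σ a^n = 1/(1 − a) = -1/437256;  first 7 digits = (1, 0, 0, 4, 5, 0, 16)

v_17(a) = 3 ≥ 1, so the series converges in ℤ_17 to 1/(1 − a) = 1/(1 − 437257) = -1/437256. Expand this rational in ℤ_17: compute digits iteratively via d_i = x_i mod 17, x_{i+1} = (x_i − d_i)/17. The first 7 digits are (1, 0, 0, 4, 5, 0, 16).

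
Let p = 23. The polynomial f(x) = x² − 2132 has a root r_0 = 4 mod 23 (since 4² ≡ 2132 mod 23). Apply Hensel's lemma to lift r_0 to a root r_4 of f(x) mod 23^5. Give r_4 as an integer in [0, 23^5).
r_4 = 4617645 (mod 6436343)

Hensel's recurrence: r_{i+1} = r_i − f(r_i)·(f′(r_i))^{-1} mod 23^{i+2}, with f′(x) = 2x. Iterate:
  r_0 = 4 (mod 23)
  r_1 = 4 (mod 529)
  r_2 = 6352 (mod 12167)
  r_3 = 140189 (mod 279841)
  r_4 = 4617645 (mod 6436343)
Final: r_4 = 4617645, and one checks f(r_4) ≡ 0 mod 23^5.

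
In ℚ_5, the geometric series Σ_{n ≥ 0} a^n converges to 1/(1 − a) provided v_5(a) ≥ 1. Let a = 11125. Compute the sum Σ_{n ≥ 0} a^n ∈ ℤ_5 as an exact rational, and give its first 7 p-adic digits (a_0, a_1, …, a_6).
Σ a^n = 1/(1 − a) = -1/11124;  first 7 digits = (1, 0, 0, 4, 2, 3, 1)

v_5(a) = 3 ≥ 1, so the series converges in ℤ_5 to 1/(1 − a) = 1/(1 − 11125) = -1/11124. Expand this rational in ℤ_5: compute digits iteratively via d_i = x_i mod 5, x_{i+1} = (x_i − d_i)/5. The first 7 digits are (1, 0, 0, 4, 2, 3, 1).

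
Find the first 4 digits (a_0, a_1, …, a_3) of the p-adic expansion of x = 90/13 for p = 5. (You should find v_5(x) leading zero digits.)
(a_0, …, a_3) = (0, 1, 2, 0)

v_5(90/13) = 1, so a_0 = ... = a_0 = 0. Factor out: x = 5^1 · u with u = 18/13 a unit in ℤ_5. Expand u iteratively via a_{v+i} = u_i mod 5, u_{i+1} = (u_i − a_{v+i})/5:
  u_0 = 18/13;  a_1 = 1;  u_1 = (u_0 − 1)/5 = 1/13
  u_1 = 1/13;  a_2 = 2;  u_2 = (u_1 − 2)/5 = -5/13
  u_2 = -5/13;  a_3 = 0;  u_3 = (u_2 − 0)/5 = -1/13
Digits: (0, 1, 2, 0).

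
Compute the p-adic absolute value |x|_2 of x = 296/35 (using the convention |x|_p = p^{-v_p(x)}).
|296/35|_2 = 1/8

Step 1 — compute v_2(x) by factoring powers of 2 out of the numerator and denominator: v_2(296/35) = 3. Step 2 — apply |x|_p = p^{-v_p(x)} = 2^{-3} = 1/8.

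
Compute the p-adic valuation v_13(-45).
v_13(-45) = 0

v_13(n) is the largest exponent k such that 13^k divides n. Factor out: -45 = -13^0 · 45. (Sign doesn't affect v_p.) So v_13(-45) = 0.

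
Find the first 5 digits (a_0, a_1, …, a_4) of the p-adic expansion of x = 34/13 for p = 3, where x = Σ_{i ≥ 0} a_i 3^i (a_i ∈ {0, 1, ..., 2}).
(a_0, …, a_4) = (1, 1, 1, 1, 0)

v_3(34/13) = 0 (numerator and denominator both coprime to 3), so x ∈ ℤ_3^×. Compute digits iteratively via a_i = x_i mod 3, x_{i+1} = (x_i − a_i)/3, with x_0 = x:
  x_0 = 34/13;  a_0 = 1;  x_1 = (x_0 − 1)/3 = 7/13
  x_1 = 7/13;  a_1 = 1;  x_2 = (x_1 − 1)/3 = -2/13
  x_2 = -2/13;  a_2 = 1;  x_3 = (x_2 − 1)/3 = -5/13
  x_3 = -5/13;  a_3 = 1;  x_4 = (x_3 − 1)/3 = -6/13
  x_4 = -6/13;  a_4 = 0;  x_5 = (x_4 − 0)/3 = -2/13
Digits: (1, 1, 1, 1, 0).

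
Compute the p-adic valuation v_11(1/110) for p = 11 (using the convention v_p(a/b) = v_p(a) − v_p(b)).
v_11(1/110) = -1

Factor powers of 11 from the numerator and denominator of the reduced fraction: 1 = 11^0 · 1 and 110 = 11^1 · 10. Apply v_p(a/b) = v_p(a) − v_p(b): v_11(1/110) = 0 − 1 = -1.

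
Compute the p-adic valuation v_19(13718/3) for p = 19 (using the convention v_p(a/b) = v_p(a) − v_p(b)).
v_19(13718/3) = 3

Factor powers of 19 from the numerator and denominator of the reduced fraction: 13718 = 19^3 · 2 and 3 = 19^0 · 3. Apply v_p(a/b) = v_p(a) − v_p(b): v_19(13718/3) = 3 − 0 = 3.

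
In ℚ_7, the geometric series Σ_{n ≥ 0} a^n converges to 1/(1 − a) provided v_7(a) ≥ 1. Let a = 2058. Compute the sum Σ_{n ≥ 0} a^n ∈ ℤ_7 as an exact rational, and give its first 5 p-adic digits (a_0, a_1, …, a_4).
Σ a^n = 1/(1 − a) = -1/2057;  first 5 digits = (1, 0, 0, 6, 0)

v_7(a) = 3 ≥ 1, so the series converges in ℤ_7 to 1/(1 − a) = 1/(1 − 2058) = -1/2057. Expand this rational in ℤ_7: compute digits iteratively via d_i = x_i mod 7, x_{i+1} = (x_i − d_i)/7. The first 5 digits are (1, 0, 0, 6, 0).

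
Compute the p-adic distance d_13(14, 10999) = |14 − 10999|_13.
d_13(14, 10999) = 1/2197

Step 1 — x − y = 14 − 10999 = -10985. Step 2 — v_13(-10985) = 3 (factor: -10985 = −(13^3 · 5); the sign does not affect v_p). Step 3 — |x − y|_13 = 13^{-3} = 1/2197.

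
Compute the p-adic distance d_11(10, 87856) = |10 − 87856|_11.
d_11(10, 87856) = 1/14641

Step 1 — x − y = 10 − 87856 = -87846. Step 2 — v_11(-87846) = 4 (factor: -87846 = −(11^4 · 6); the sign does not affect v_p). Step 3 — |x − y|_11 = 11^{-4} = 1/14641.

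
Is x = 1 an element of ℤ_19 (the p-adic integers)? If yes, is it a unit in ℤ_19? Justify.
x ∈ ℤ_19^× (unit); v_19(x) = 0

ℤ_19 = {x ∈ ℚ_19 : v_19(x) ≥ 0} and ℤ_19^× = {x ∈ ℤ_19 : v_19(x) = 0}. Here v_19(1) = v_19(num) − v_19(den) = 0; compare against these criteria.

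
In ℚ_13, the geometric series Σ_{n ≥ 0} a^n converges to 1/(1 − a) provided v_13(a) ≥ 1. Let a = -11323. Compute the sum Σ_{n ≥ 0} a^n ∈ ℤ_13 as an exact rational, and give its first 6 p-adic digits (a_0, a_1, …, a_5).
Σ a^n = 1/(1 − a) = 1/11324;  first 6 digits = (1, 0, 11, 7, 3, 7)

v_13(a) = 2 ≥ 1, so the series converges in ℤ_13 to 1/(1 − a) = 1/(1 − (-11323)) = 1/11324. Expand this rational in ℤ_13: compute digits iteratively via d_i = x_i mod 13, x_{i+1} = (x_i − d_i)/13. The first 6 digits are (1, 0, 11, 7, 3, 7).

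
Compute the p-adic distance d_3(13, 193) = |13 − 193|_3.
d_3(13, 193) = 1/9

Step 1 — x − y = 13 − 193 = -180. Step 2 — v_3(-180) = 2 (factor: -180 = −(3^2 · 20); the sign does not affect v_p). Step 3 — |x − y|_3 = 3^{-2} = 1/9.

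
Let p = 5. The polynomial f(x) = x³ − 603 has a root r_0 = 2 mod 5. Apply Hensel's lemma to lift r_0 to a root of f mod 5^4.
r_3 = 387 (mod 625)

Hensel: r_{i+1} = r_i − f(r_i)/f′(r_i) mod 5^{i+2}, where f′(x) = 3x². Iterate:
  r_0 = 2 (mod 5)
  r_1 = 12 (mod 25)
  r_2 = 12 (mod 125)
  r_3 = 387 (mod 625)
Final: r = 387 with f(r) ≡ 0 mod 5^4.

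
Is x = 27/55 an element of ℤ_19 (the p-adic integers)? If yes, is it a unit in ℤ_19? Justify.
x ∈ ℤ_19^× (unit); v_19(x) = 0

ℤ_19 = {x ∈ ℚ_19 : v_19(x) ≥ 0} and ℤ_19^× = {x ∈ ℤ_19 : v_19(x) = 0}. Here v_19(27/55) = v_19(num) − v_19(den) = 0; compare against these criteria.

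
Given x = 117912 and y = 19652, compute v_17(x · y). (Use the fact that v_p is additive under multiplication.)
v_17(2317206624) = 6

v_p(x) = 3 (factor: 117912 = 17^3 · 24); v_p(y) = 3 (factor: 19652 = 17^3 · 4). Additivity: v_p(xy) = v_p(x) + v_p(y) = 3 + 3 = 6. (Direct check: xy = 2317206624 = 17^6 · (96).)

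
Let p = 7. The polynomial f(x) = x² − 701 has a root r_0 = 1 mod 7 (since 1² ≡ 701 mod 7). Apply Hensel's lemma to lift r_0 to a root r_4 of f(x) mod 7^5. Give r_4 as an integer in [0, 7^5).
r_4 = 2899 (mod 16807)

Hensel's recurrence: r_{i+1} = r_i − f(r_i)·(f′(r_i))^{-1} mod 7^{i+2}, with f′(x) = 2x. Iterate:
  r_0 = 1 (mod 7)
  r_1 = 8 (mod 49)
  r_2 = 155 (mod 343)
  r_3 = 498 (mod 2401)
  r_4 = 2899 (mod 16807)
Final: r_4 = 2899, and one checks f(r_4) ≡ 0 mod 7^5.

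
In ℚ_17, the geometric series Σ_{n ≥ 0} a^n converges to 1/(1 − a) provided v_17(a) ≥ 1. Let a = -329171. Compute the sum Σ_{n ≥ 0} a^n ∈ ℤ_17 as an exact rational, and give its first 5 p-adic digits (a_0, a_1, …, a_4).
Σ a^n = 1/(1 − a) = 1/329172;  first 5 digits = (1, 0, 0, 1, 13)

v_17(a) = 3 ≥ 1, so the series converges in ℤ_17 to 1/(1 − a) = 1/(1 − (-329171)) = 1/329172. Expand this rational in ℤ_17: compute digits iteratively via d_i = x_i mod 17, x_{i+1} = (x_i − d_i)/17. The first 5 digits are (1, 0, 0, 1, 13).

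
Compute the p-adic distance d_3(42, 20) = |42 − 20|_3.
d_3(42, 20) = 1

Step 1 — x − y = 42 − 20 = 22. Step 2 — v_3(22) = 0 (factor: 22 = (3^0 · 22); the sign does not affect v_p). Step 3 — |x − y|_3 = 3^{0} = 1.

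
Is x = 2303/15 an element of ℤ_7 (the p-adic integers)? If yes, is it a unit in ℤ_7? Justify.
x ∈ ℤ_7 but not a unit; v_7(x) = 2 > 0

ℤ_7 = {x ∈ ℚ_7 : v_7(x) ≥ 0} and ℤ_7^× = {x ∈ ℤ_7 : v_7(x) = 0}. Here v_7(2303/15) = v_7(num) − v_7(den) = 2; compare against these criteria.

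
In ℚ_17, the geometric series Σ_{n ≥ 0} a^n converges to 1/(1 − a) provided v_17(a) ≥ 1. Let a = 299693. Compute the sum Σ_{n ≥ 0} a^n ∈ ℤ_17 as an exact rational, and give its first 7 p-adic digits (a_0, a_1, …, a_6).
Σ a^n = 1/(1 − a) = -1/299692;  first 7 digits = (1, 0, 0, 10, 3, 0, 15)

v_17(a) = 3 ≥ 1, so the series converges in ℤ_17 to 1/(1 − a) = 1/(1 − 299693) = -1/299692. Expand this rational in ℤ_17: compute digits iteratively via d_i = x_i mod 17, x_{i+1} = (x_i − d_i)/17. The first 7 digits are (1, 0, 0, 10, 3, 0, 15).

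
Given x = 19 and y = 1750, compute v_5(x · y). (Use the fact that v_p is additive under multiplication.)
v_5(33250) = 3

v_p(x) = 0 (factor: 19 = 5^0 · 19); v_p(y) = 3 (factor: 1750 = 5^3 · 14). Additivity: v_p(xy) = v_p(x) + v_p(y) = 0 + 3 = 3. (Direct check: xy = 33250 = 5^3 · (266).)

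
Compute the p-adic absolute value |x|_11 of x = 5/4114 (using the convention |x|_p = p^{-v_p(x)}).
|5/4114|_11 = 121

Step 1 — compute v_11(x) by factoring powers of 11 out of the numerator and denominator: v_11(5/4114) = -2. Step 2 — apply |x|_p = p^{-v_p(x)} = 11^{2} = 121.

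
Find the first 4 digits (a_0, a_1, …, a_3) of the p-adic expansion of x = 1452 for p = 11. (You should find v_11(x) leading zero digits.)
(a_0, …, a_3) = (0, 0, 1, 1)

v_11(1452) = 2, so a_0 = ... = a_1 = 0. Factor out: x = 11^2 · u with u = 12 a unit in ℤ_11. Expand u iteratively via a_{v+i} = u_i mod 11, u_{i+1} = (u_i − a_{v+i})/11:
  u_0 = 12;  a_2 = 1;  u_1 = (u_0 − 1)/11 = 1
  u_1 = 1;  a_3 = 1;  u_2 = (u_1 − 1)/11 = 0
Digits: (0, 0, 1, 1).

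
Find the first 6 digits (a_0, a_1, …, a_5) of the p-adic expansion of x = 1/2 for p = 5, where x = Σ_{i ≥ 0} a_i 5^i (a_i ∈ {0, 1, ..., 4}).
(a_0, …, a_5) = (3, 2, 2, 2, 2, 2)

v_5(1/2) = 0 (numerator and denominator both coprime to 5), so x ∈ ℤ_5^×. Compute digits iteratively via a_i = x_i mod 5, x_{i+1} = (x_i − a_i)/5, with x_0 = x:
  x_0 = 1/2;  a_0 = 3;  x_1 = (x_0 − 3)/5 = -1/2
  x_1 = -1/2;  a_1 = 2;  x_2 = (x_1 − 2)/5 = -1/2
  x_2 = -1/2;  a_2 = 2;  x_3 = (x_2 − 2)/5 = -1/2
  x_3 = -1/2;  a_3 = 2;  x_4 = (x_3 − 2)/5 = -1/2
  x_4 = -1/2;  a_4 = 2;  x_5 = (x_4 − 2)/5 = -1/2
  x_5 = -1/2;  a_5 = 2;  x_6 = (x_5 − 2)/5 = -1/2
Digits: (3, 2, 2, 2, 2, 2).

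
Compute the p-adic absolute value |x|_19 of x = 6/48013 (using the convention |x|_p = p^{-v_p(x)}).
|6/48013|_19 = 6859

Step 1 — compute v_19(x) by factoring powers of 19 out of the numerator and denominator: v_19(6/48013) = -3. Step 2 — apply |x|_p = p^{-v_p(x)} = 19^{3} = 6859.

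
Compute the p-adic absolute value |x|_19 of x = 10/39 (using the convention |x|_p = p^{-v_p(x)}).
|10/39|_19 = 1

Step 1 — compute v_19(x) by factoring powers of 19 out of the numerator and denominator: v_19(10/39) = 0. Step 2 — apply |x|_p = p^{-v_p(x)} = 19^{0} = 1.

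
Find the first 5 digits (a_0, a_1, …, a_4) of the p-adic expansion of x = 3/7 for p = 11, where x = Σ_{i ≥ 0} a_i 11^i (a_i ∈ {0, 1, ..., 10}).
(a_0, …, a_4) = (2, 3, 6, 1, 3)

v_11(3/7) = 0 (numerator and denominator both coprime to 11), so x ∈ ℤ_11^×. Compute digits iteratively via a_i = x_i mod 11, x_{i+1} = (x_i − a_i)/11, with x_0 = x:
  x_0 = 3/7;  a_0 = 2;  x_1 = (x_0 − 2)/11 = -1/7
  x_1 = -1/7;  a_1 = 3;  x_2 = (x_1 − 3)/11 = -2/7
  x_2 = -2/7;  a_2 = 6;  x_3 = (x_2 − 6)/11 = -4/7
  x_3 = -4/7;  a_3 = 1;  x_4 = (x_3 − 1)/11 = -1/7
  x_4 = -1/7;  a_4 = 3;  x_5 = (x_4 − 3)/11 = -2/7
Digits: (2, 3, 6, 1, 3).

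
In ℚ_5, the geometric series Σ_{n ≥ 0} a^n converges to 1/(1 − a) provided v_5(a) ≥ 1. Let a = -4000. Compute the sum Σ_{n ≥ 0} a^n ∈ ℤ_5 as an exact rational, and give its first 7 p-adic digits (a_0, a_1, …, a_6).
Σ a^n = 1/(1 − a) = 1/4001;  first 7 digits = (1, 0, 0, 3, 3, 3, 3)

v_5(a) = 3 ≥ 1, so the series converges in ℤ_5 to 1/(1 − a) = 1/(1 − (-4000)) = 1/4001. Expand this rational in ℤ_5: compute digits iteratively via d_i = x_i mod 5, x_{i+1} = (x_i − d_i)/5. The first 7 digits are (1, 0, 0, 3, 3, 3, 3).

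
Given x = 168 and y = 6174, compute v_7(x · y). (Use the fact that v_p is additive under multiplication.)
v_7(1037232) = 4

v_p(x) = 1 (factor: 168 = 7^1 · 24); v_p(y) = 3 (factor: 6174 = 7^3 · 18). Additivity: v_p(xy) = v_p(x) + v_p(y) = 1 + 3 = 4. (Direct check: xy = 1037232 = 7^4 · (432).)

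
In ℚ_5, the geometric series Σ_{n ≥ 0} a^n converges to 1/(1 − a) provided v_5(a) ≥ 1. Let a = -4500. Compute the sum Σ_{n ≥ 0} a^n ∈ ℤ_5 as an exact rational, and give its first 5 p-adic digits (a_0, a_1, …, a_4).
Σ a^n = 1/(1 − a) = 1/4501;  first 5 digits = (1, 0, 0, 4, 2)

v_5(a) = 3 ≥ 1, so the series converges in ℤ_5 to 1/(1 − a) = 1/(1 − (-4500)) = 1/4501. Expand this rational in ℤ_5: compute digits iteratively via d_i = x_i mod 5, x_{i+1} = (x_i − d_i)/5. The first 5 digits are (1, 0, 0, 4, 2).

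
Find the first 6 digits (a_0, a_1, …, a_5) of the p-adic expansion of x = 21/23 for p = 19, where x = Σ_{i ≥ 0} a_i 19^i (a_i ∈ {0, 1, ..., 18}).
(a_0, …, a_5) = (10, 2, 4, 13, 15, 0)

v_19(21/23) = 0 (numerator and denominator both coprime to 19), so x ∈ ℤ_19^×. Compute digits iteratively via a_i = x_i mod 19, x_{i+1} = (x_i − a_i)/19, with x_0 = x:
  x_0 = 21/23;  a_0 = 10;  x_1 = (x_0 − 10)/19 = -11/23
  x_1 = -11/23;  a_1 = 2;  x_2 = (x_1 − 2)/19 = -3/23
  x_2 = -3/23;  a_2 = 4;  x_3 = (x_2 − 4)/19 = -5/23
  x_3 = -5/23;  a_3 = 13;  x_4 = (x_3 − 13)/19 = -16/23
  x_4 = -16/23;  a_4 = 15;  x_5 = (x_4 − 15)/19 = -19/23
  x_5 = -19/23;  a_5 = 0;  x_6 = (x_5 − 0)/19 = -1/23
Digits: (10, 2, 4, 13, 15, 0).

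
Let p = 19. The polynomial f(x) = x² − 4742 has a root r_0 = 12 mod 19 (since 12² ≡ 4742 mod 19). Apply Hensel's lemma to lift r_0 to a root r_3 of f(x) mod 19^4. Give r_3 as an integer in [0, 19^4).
r_3 = 46201 (mod 130321)

Hensel's recurrence: r_{i+1} = r_i − f(r_i)·(f′(r_i))^{-1} mod 19^{i+2}, with f′(x) = 2x. Iterate:
  r_0 = 12 (mod 19)
  r_1 = 354 (mod 361)
  r_2 = 5047 (mod 6859)
  r_3 = 46201 (mod 130321)
Final: r_3 = 46201, and one checks f(r_3) ≡ 0 mod 19^4.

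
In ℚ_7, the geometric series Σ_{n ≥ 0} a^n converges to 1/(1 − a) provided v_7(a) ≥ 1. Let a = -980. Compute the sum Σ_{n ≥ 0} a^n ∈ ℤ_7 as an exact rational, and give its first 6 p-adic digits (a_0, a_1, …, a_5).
Σ a^n = 1/(1 − a) = 1/981;  first 6 digits = (1, 0, 1, 4, 0, 1)

v_7(a) = 2 ≥ 1, so the series converges in ℤ_7 to 1/(1 − a) = 1/(1 − (-980)) = 1/981. Expand this rational in ℤ_7: compute digits iteratively via d_i = x_i mod 7, x_{i+1} = (x_i − d_i)/7. The first 6 digits are (1, 0, 1, 4, 0, 1).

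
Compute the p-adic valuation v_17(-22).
v_17(-22) = 0

v_17(n) is the largest exponent k such that 17^k divides n. Factor out: -22 = -17^0 · 22. (Sign doesn't affect v_p.) So v_17(-22) = 0.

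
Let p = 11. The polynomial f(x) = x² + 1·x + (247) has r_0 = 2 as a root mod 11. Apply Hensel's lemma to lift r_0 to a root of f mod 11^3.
r_2 = 387 (mod 1331)

Hensel: r_{i+1} = r_i − f(r_i)·(f′(r_i))^{-1} mod 11^{i+2}, f′(x) = 2x + 1. Iterate:
  r_0 = 2 (mod 11)
  r_1 = 24 (mod 121)
  r_2 = 387 (mod 1331)
Final: r = 387 satisfies f(r) ≡ 0 mod 11^3.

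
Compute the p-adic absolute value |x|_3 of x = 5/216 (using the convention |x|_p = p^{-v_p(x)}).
|5/216|_3 = 27

Step 1 — compute v_3(x) by factoring powers of 3 out of the numerator and denominator: v_3(5/216) = -3. Step 2 — apply |x|_p = p^{-v_p(x)} = 3^{3} = 27.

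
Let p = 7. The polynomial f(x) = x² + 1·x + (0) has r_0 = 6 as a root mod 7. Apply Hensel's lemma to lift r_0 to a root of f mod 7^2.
r_1 = 48 (mod 49)

Hensel: r_{i+1} = r_i − f(r_i)·(f′(r_i))^{-1} mod 7^{i+2}, f′(x) = 2x + 1. Iterate:
  r_0 = 6 (mod 7)
  r_1 = 48 (mod 49)
Final: r = 48 satisfies f(r) ≡ 0 mod 7^2.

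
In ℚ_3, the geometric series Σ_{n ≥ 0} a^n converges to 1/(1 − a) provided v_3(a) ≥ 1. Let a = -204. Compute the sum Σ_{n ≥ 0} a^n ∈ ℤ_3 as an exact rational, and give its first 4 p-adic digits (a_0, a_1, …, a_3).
Σ a^n = 1/(1 − a) = 1/205;  first 4 digits = (1, 1, 2, 1)

v_3(a) = 1 ≥ 1, so the series converges in ℤ_3 to 1/(1 − a) = 1/(1 − (-204)) = 1/205. Expand this rational in ℤ_3: compute digits iteratively via d_i = x_i mod 3, x_{i+1} = (x_i − d_i)/3. The first 4 digits are (1, 1, 2, 1).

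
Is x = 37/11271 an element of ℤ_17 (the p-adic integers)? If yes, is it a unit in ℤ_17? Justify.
x ∉ ℤ_17 (v_17(x) = -2 < 0)

ℤ_17 = {x ∈ ℚ_17 : v_17(x) ≥ 0} and ℤ_17^× = {x ∈ ℤ_17 : v_17(x) = 0}. Here v_17(37/11271) = v_17(num) − v_17(den) = -2; compare against these criteria.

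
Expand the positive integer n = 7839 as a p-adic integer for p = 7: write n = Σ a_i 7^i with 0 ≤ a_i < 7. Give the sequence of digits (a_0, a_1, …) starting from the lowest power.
(a_0, a_1, …) = (6, 6, 5, 1, 3)

Repeated division by 7 gives the digits low-to-high: 7839 = 6 + 6·7^1 + 5·7^2 + 1·7^3 + 3·7^4. Digit sequence: (6, 6, 5, 1, 3).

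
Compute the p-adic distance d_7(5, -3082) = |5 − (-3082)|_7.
d_7(5, -3082) = 1/343

Step 1 — x − y = 5 − (-3082) = 3087. Step 2 — v_7(3087) = 3 (factor: 3087 = (7^3 · 9); the sign does not affect v_p). Step 3 — |x − y|_7 = 7^{-3} = 1/343.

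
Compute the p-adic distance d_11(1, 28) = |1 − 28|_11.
d_11(1, 28) = 1

Step 1 — x − y = 1 − 28 = -27. Step 2 — v_11(-27) = 0 (factor: -27 = −(11^0 · 27); the sign does not affect v_p). Step 3 — |x − y|_11 = 11^{0} = 1.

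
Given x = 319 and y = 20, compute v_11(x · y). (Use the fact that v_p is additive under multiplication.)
v_11(6380) = 1

v_p(x) = 1 (factor: 319 = 11^1 · 29); v_p(y) = 0 (factor: 20 = 11^0 · 20). Additivity: v_p(xy) = v_p(x) + v_p(y) = 1 + 0 = 1. (Direct check: xy = 6380 = 11^1 · (580).)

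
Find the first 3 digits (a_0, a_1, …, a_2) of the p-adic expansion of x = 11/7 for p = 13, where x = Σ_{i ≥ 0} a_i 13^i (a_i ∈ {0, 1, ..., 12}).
(a_0, …, a_2) = (9, 5, 7)

v_13(11/7) = 0 (numerator and denominator both coprime to 13), so x ∈ ℤ_13^×. Compute digits iteratively via a_i = x_i mod 13, x_{i+1} = (x_i − a_i)/13, with x_0 = x:
  x_0 = 11/7;  a_0 = 9;  x_1 = (x_0 − 9)/13 = -4/7
  x_1 = -4/7;  a_1 = 5;  x_2 = (x_1 − 5)/13 = -3/7
  x_2 = -3/7;  a_2 = 7;  x_3 = (x_2 − 7)/13 = -4/7
Digits: (9, 5, 7).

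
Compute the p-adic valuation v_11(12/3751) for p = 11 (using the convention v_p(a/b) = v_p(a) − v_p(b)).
v_11(12/3751) = -2

Factor powers of 11 from the numerator and denominator of the reduced fraction: 12 = 11^0 · 12 and 3751 = 11^2 · 31. Apply v_p(a/b) = v_p(a) − v_p(b): v_11(12/3751) = 0 − 2 = -2.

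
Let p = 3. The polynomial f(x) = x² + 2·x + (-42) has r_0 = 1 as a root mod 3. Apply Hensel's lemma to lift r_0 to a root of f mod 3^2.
r_1 = 4 (mod 9)

Hensel: r_{i+1} = r_i − f(r_i)·(f′(r_i))^{-1} mod 3^{i+2}, f′(x) = 2x + 2. Iterate:
  r_0 = 1 (mod 3)
  r_1 = 4 (mod 9)
Final: r = 4 satisfies f(r) ≡ 0 mod 3^2.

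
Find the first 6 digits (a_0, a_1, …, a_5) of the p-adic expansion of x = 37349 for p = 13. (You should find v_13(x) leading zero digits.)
(a_0, …, a_5) = (0, 0, 0, 4, 1, 0)

v_13(37349) = 3, so a_0 = ... = a_2 = 0. Factor out: x = 13^3 · u with u = 17 a unit in ℤ_13. Expand u iteratively via a_{v+i} = u_i mod 13, u_{i+1} = (u_i − a_{v+i})/13:
  u_0 = 17;  a_3 = 4;  u_1 = (u_0 − 4)/13 = 1
  u_1 = 1;  a_4 = 1;  u_2 = (u_1 − 1)/13 = 0
  u_2 = 0;  a_5 = 0;  u_3 = (u_2 − 0)/13 = 0
Digits: (0, 0, 0, 4, 1, 0).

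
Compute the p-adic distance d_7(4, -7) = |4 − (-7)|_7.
d_7(4, -7) = 1

Step 1 — x − y = 4 − (-7) = 11. Step 2 — v_7(11) = 0 (factor: 11 = (7^0 · 11); the sign does not affect v_p). Step 3 — |x − y|_7 = 7^{0} = 1.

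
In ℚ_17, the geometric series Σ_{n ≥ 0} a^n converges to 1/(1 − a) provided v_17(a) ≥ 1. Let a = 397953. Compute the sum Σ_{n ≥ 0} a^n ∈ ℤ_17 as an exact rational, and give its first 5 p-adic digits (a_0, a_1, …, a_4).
Σ a^n = 1/(1 − a) = -1/397952;  first 5 digits = (1, 0, 0, 13, 4)

v_17(a) = 3 ≥ 1, so the series converges in ℤ_17 to 1/(1 − a) = 1/(1 − 397953) = -1/397952. Expand this rational in ℤ_17: compute digits iteratively via d_i = x_i mod 17, x_{i+1} = (x_i − d_i)/17. The first 5 digits are (1, 0, 0, 13, 4).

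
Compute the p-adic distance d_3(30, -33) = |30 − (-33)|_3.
d_3(30, -33) = 1/9

Step 1 — x − y = 30 − (-33) = 63. Step 2 — v_3(63) = 2 (factor: 63 = (3^2 · 7); the sign does not affect v_p). Step 3 — |x − y|_3 = 3^{-2} = 1/9.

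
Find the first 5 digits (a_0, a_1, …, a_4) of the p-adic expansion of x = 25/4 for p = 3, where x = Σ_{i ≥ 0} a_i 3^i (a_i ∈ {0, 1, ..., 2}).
(a_0, …, a_4) = (1, 1, 1, 2, 0)

v_3(25/4) = 0 (numerator and denominator both coprime to 3), so x ∈ ℤ_3^×. Compute digits iteratively via a_i = x_i mod 3, x_{i+1} = (x_i − a_i)/3, with x_0 = x:
  x_0 = 25/4;  a_0 = 1;  x_1 = (x_0 − 1)/3 = 7/4
  x_1 = 7/4;  a_1 = 1;  x_2 = (x_1 − 1)/3 = 1/4
  x_2 = 1/4;  a_2 = 1;  x_3 = (x_2 − 1)/3 = -1/4
  x_3 = -1/4;  a_3 = 2;  x_4 = (x_3 − 2)/3 = -3/4
  x_4 = -3/4;  a_4 = 0;  x_5 = (x_4 − 0)/3 = -1/4
Digits: (1, 1, 1, 2, 0).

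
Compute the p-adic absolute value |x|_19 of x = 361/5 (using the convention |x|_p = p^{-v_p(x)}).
|361/5|_19 = 1/361

Step 1 — compute v_19(x) by factoring powers of 19 out of the numerator and denominator: v_19(361/5) = 2. Step 2 — apply |x|_p = p^{-v_p(x)} = 19^{-2} = 1/361.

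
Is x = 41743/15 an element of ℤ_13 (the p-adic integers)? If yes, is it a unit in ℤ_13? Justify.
x ∈ ℤ_13 but not a unit; v_13(x) = 3 > 0

ℤ_13 = {x ∈ ℚ_13 : v_13(x) ≥ 0} and ℤ_13^× = {x ∈ ℤ_13 : v_13(x) = 0}. Here v_13(41743/15) = v_13(num) − v_13(den) = 3; compare against these criteria.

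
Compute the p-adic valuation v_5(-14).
v_5(-14) = 0

v_5(n) is the largest exponent k such that 5^k divides n. Factor out: -14 = -5^0 · 14. (Sign doesn't affect v_p.) So v_5(-14) = 0.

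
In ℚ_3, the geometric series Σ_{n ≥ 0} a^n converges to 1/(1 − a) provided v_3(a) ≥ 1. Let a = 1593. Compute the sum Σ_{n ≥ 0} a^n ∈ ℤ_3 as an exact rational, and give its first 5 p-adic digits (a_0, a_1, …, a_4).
Σ a^n = 1/(1 − a) = -1/1592;  first 5 digits = (1, 0, 0, 2, 1)

v_3(a) = 3 ≥ 1, so the series converges in ℤ_3 to 1/(1 − a) = 1/(1 − 1593) = -1/1592. Expand this rational in ℤ_3: compute digits iteratively via d_i = x_i mod 3, x_{i+1} = (x_i − d_i)/3. The first 5 digits are (1, 0, 0, 2, 1).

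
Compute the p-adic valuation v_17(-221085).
v_17(-221085) = 3

v_17(n) is the largest exponent k such that 17^k divides n. Factor out: -221085 = -17^3 · 45. (Sign doesn't affect v_p.) So v_17(-221085) = 3.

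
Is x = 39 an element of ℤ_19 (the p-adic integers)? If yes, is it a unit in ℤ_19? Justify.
x ∈ ℤ_19^× (unit); v_19(x) = 0

ℤ_19 = {x ∈ ℚ_19 : v_19(x) ≥ 0} and ℤ_19^× = {x ∈ ℤ_19 : v_19(x) = 0}. Here v_19(39) = v_19(num) − v_19(den) = 0; compare against these criteria.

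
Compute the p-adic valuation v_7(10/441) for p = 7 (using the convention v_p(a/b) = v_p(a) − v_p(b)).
v_7(10/441) = -2

Factor powers of 7 from the numerator and denominator of the reduced fraction: 10 = 7^0 · 10 and 441 = 7^2 · 9. Apply v_p(a/b) = v_p(a) − v_p(b): v_7(10/441) = 0 − 2 = -2.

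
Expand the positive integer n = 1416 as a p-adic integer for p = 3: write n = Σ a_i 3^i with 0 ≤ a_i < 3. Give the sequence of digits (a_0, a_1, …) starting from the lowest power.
(a_0, a_1, …) = (0, 1, 1, 1, 2, 2, 1)

Repeated division by 3 gives the digits low-to-high: 1416 = 1·3^1 + 1·3^2 + 1·3^3 + 2·3^4 + 2·3^5 + 1·3^6. Digit sequence: (0, 1, 1, 1, 2, 2, 1).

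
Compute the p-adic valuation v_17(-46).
v_17(-46) = 0

v_17(n) is the largest exponent k such that 17^k divides n. Factor out: -46 = -17^0 · 46. (Sign doesn't affect v_p.) So v_17(-46) = 0.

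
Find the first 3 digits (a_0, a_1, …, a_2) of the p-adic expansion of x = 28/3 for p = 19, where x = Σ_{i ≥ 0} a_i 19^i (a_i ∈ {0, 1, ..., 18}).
(a_0, …, a_2) = (3, 13, 12)

v_19(28/3) = 0 (numerator and denominator both coprime to 19), so x ∈ ℤ_19^×. Compute digits iteratively via a_i = x_i mod 19, x_{i+1} = (x_i − a_i)/19, with x_0 = x:
  x_0 = 28/3;  a_0 = 3;  x_1 = (x_0 − 3)/19 = 1/3
  x_1 = 1/3;  a_1 = 13;  x_2 = (x_1 − 13)/19 = -2/3
  x_2 = -2/3;  a_2 = 12;  x_3 = (x_2 − 12)/19 = -2/3
Digits: (3, 13, 12).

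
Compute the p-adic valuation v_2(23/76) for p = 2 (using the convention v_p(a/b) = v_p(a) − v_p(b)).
v_2(23/76) = -2

Factor powers of 2 from the numerator and denominator of the reduced fraction: 23 = 2^0 · 23 and 76 = 2^2 · 19. Apply v_p(a/b) = v_p(a) − v_p(b): v_2(23/76) = 0 − 2 = -2.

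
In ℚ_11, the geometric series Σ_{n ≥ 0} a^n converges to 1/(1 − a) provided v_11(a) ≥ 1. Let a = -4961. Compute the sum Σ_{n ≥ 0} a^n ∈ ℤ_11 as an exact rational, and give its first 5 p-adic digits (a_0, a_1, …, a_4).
Σ a^n = 1/(1 − a) = 1/4962;  first 5 digits = (1, 0, 3, 7, 8)

v_11(a) = 2 ≥ 1, so the series converges in ℤ_11 to 1/(1 − a) = 1/(1 − (-4961)) = 1/4962. Expand this rational in ℤ_11: compute digits iteratively via d_i = x_i mod 11, x_{i+1} = (x_i − d_i)/11. The first 5 digits are (1, 0, 3, 7, 8).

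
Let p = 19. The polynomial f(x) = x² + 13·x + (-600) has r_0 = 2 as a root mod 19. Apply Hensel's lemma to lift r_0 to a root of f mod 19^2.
r_1 = 78 (mod 361)

Hensel: r_{i+1} = r_i − f(r_i)·(f′(r_i))^{-1} mod 19^{i+2}, f′(x) = 2x + 13. Iterate:
  r_0 = 2 (mod 19)
  r_1 = 78 (mod 361)
Final: r = 78 satisfies f(r) ≡ 0 mod 19^2.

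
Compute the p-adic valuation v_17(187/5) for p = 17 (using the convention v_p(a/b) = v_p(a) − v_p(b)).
v_17(187/5) = 1

Factor powers of 17 from the numerator and denominator of the reduced fraction: 187 = 17^1 · 11 and 5 = 17^0 · 5. Apply v_p(a/b) = v_p(a) − v_p(b): v_17(187/5) = 1 − 0 = 1.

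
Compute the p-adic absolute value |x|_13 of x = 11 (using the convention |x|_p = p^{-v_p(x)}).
|11|_13 = 1

Step 1 — compute v_13(x) by factoring powers of 13 out of the numerator and denominator: v_13(11) = 0. Step 2 — apply |x|_p = p^{-v_p(x)} = 13^{0} = 1.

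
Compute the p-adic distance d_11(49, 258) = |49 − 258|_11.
d_11(49, 258) = 1/11

Step 1 — x − y = 49 − 258 = -209. Step 2 — v_11(-209) = 1 (factor: -209 = −(11^1 · 19); the sign does not affect v_p). Step 3 — |x − y|_11 = 11^{-1} = 1/11.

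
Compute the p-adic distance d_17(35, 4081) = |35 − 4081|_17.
d_17(35, 4081) = 1/289

Step 1 — x − y = 35 − 4081 = -4046. Step 2 — v_17(-4046) = 2 (factor: -4046 = −(17^2 · 14); the sign does not affect v_p). Step 3 — |x − y|_17 = 17^{-2} = 1/289.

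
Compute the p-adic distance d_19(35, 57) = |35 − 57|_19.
d_19(35, 57) = 1

Step 1 — x − y = 35 − 57 = -22. Step 2 — v_19(-22) = 0 (factor: -22 = −(19^0 · 22); the sign does not affect v_p). Step 3 — |x − y|_19 = 19^{0} = 1.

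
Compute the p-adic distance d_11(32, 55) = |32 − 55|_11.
d_11(32, 55) = 1

Step 1 — x − y = 32 − 55 = -23. Step 2 — v_11(-23) = 0 (factor: -23 = −(11^0 · 23); the sign does not affect v_p). Step 3 — |x − y|_11 = 11^{0} = 1.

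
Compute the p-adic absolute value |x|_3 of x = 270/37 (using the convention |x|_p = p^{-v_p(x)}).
|270/37|_3 = 1/27

Step 1 — compute v_3(x) by factoring powers of 3 out of the numerator and denominator: v_3(270/37) = 3. Step 2 — apply |x|_p = p^{-v_p(x)} = 3^{-3} = 1/27.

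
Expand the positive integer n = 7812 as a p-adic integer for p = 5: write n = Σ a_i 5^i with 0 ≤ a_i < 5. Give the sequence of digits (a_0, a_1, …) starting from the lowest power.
(a_0, a_1, …) = (2, 2, 2, 2, 2, 2)

Repeated division by 5 gives the digits low-to-high: 7812 = 2 + 2·5^1 + 2·5^2 + 2·5^3 + 2·5^4 + 2·5^5. Digit sequence: (2, 2, 2, 2, 2, 2).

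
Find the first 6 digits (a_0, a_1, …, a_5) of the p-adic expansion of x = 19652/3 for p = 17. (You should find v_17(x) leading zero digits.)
(a_0, …, a_5) = (0, 0, 0, 7, 11, 5)

v_17(19652/3) = 3, so a_0 = ... = a_2 = 0. Factor out: x = 17^3 · u with u = 4/3 a unit in ℤ_17. Expand u iteratively via a_{v+i} = u_i mod 17, u_{i+1} = (u_i − a_{v+i})/17:
  u_0 = 4/3;  a_3 = 7;  u_1 = (u_0 − 7)/17 = -1/3
  u_1 = -1/3;  a_4 = 11;  u_2 = (u_1 − 11)/17 = -2/3
  u_2 = -2/3;  a_5 = 5;  u_3 = (u_2 − 5)/17 = -1/3
Digits: (0, 0, 0, 7, 11, 5).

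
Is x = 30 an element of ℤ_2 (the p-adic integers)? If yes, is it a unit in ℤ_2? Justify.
x ∈ ℤ_2 but not a unit; v_2(x) = 1 > 0

ℤ_2 = {x ∈ ℚ_2 : v_2(x) ≥ 0} and ℤ_2^× = {x ∈ ℤ_2 : v_2(x) = 0}. Here v_2(30) = v_2(num) − v_2(den) = 1; compare against these criteria.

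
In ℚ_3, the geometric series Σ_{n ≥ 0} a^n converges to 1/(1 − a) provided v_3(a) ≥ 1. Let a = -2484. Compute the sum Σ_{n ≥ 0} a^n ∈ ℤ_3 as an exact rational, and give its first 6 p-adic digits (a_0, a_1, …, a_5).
Σ a^n = 1/(1 − a) = 1/2485;  first 6 digits = (1, 0, 0, 1, 2, 1)

v_3(a) = 3 ≥ 1, so the series converges in ℤ_3 to 1/(1 − a) = 1/(1 − (-2484)) = 1/2485. Expand this rational in ℤ_3: compute digits iteratively via d_i = x_i mod 3, x_{i+1} = (x_i − d_i)/3. The first 6 digits are (1, 0, 0, 1, 2, 1).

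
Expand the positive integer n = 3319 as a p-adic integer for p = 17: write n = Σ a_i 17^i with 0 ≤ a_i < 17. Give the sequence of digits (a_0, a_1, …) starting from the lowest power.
(a_0, a_1, …) = (4, 8, 11)

Repeated division by 17 gives the digits low-to-high: 3319 = 4 + 8·17^1 + 11·17^2. Digit sequence: (4, 8, 11).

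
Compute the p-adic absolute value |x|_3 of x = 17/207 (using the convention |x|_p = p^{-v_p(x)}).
|17/207|_3 = 9

Step 1 — compute v_3(x) by factoring powers of 3 out of the numerator and denominator: v_3(17/207) = -2. Step 2 — apply |x|_p = p^{-v_p(x)} = 3^{2} = 9.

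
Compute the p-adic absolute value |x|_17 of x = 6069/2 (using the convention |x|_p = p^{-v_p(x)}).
|6069/2|_17 = 1/289

Step 1 — compute v_17(x) by factoring powers of 17 out of the numerator and denominator: v_17(6069/2) = 2. Step 2 — apply |x|_p = p^{-v_p(x)} = 17^{-2} = 1/289.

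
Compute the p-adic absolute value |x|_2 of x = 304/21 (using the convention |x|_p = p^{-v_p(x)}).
|304/21|_2 = 1/16

Step 1 — compute v_2(x) by factoring powers of 2 out of the numerator and denominator: v_2(304/21) = 4. Step 2 — apply |x|_p = p^{-v_p(x)} = 2^{-4} = 1/16.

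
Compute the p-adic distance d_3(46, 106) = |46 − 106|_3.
d_3(46, 106) = 1/3

Step 1 — x − y = 46 − 106 = -60. Step 2 — v_3(-60) = 1 (factor: -60 = −(3^1 · 20); the sign does not affect v_p). Step 3 — |x − y|_3 = 3^{-1} = 1/3.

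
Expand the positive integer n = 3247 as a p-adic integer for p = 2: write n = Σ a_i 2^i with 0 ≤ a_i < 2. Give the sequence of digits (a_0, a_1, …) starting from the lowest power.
(a_0, a_1, …) = (1, 1, 1, 1, 0, 1, 0, 1, 0, 0, 1, 1)

Repeated division by 2 gives the digits low-to-high: 3247 = 1 + 1·2^1 + 1·2^2 + 1·2^3 + 1·2^5 + 1·2^7 + 1·2^10 + 1·2^11. Digit sequence: (1, 1, 1, 1, 0, 1, 0, 1, 0, 0, 1, 1).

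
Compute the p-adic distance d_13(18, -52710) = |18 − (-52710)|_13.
d_13(18, -52710) = 1/2197

Step 1 — x − y = 18 − (-52710) = 52728. Step 2 — v_13(52728) = 3 (factor: 52728 = (13^3 · 24); the sign does not affect v_p). Step 3 — |x − y|_13 = 13^{-3} = 1/2197.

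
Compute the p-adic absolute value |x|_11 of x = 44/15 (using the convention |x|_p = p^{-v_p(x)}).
|44/15|_11 = 1/11

Step 1 — compute v_11(x) by factoring powers of 11 out of the numerator and denominator: v_11(44/15) = 1. Step 2 — apply |x|_p = p^{-v_p(x)} = 11^{-1} = 1/11.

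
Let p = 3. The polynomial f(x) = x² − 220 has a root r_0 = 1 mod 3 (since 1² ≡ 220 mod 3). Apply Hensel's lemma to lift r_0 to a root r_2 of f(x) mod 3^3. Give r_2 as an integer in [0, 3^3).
r_2 = 25 (mod 27)

Hensel's recurrence: r_{i+1} = r_i − f(r_i)·(f′(r_i))^{-1} mod 3^{i+2}, with f′(x) = 2x. Iterate:
  r_0 = 1 (mod 3)
  r_1 = 7 (mod 9)
  r_2 = 25 (mod 27)
Final: r_2 = 25, and one checks f(r_2) ≡ 0 mod 3^3.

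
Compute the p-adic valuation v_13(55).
v_13(55) = 0

v_13(n) is the largest exponent k such that 13^k divides n. Factor out: 55 = 13^0 · 55. (Sign doesn't affect v_p.) So v_13(55) = 0.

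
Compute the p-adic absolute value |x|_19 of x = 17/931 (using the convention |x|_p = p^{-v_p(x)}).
|17/931|_19 = 19

Step 1 — compute v_19(x) by factoring powers of 19 out of the numerator and denominator: v_19(17/931) = -1. Step 2 — apply |x|_p = p^{-v_p(x)} = 19^{1} = 19.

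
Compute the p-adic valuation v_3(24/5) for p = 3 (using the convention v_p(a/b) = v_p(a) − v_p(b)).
v_3(24/5) = 1

Factor powers of 3 from the numerator and denominator of the reduced fraction: 24 = 3^1 · 8 and 5 = 3^0 · 5. Apply v_p(a/b) = v_p(a) − v_p(b): v_3(24/5) = 1 − 0 = 1.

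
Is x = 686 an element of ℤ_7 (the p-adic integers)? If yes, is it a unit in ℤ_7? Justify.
x ∈ ℤ_7 but not a unit; v_7(x) = 3 > 0

ℤ_7 = {x ∈ ℚ_7 : v_7(x) ≥ 0} and ℤ_7^× = {x ∈ ℤ_7 : v_7(x) = 0}. Here v_7(686) = v_7(num) − v_7(den) = 3; compare against these criteria.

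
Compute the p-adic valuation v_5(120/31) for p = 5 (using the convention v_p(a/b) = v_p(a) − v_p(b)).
v_5(120/31) = 1

Factor powers of 5 from the numerator and denominator of the reduced fraction: 120 = 5^1 · 24 and 31 = 5^0 · 31. Apply v_p(a/b) = v_p(a) − v_p(b): v_5(120/31) = 1 − 0 = 1.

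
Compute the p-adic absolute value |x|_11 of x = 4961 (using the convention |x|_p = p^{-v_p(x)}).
|4961|_11 = 1/121

Step 1 — compute v_11(x) by factoring powers of 11 out of the numerator and denominator: v_11(4961) = 2. Step 2 — apply |x|_p = p^{-v_p(x)} = 11^{-2} = 1/121.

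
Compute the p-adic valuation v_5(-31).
v_5(-31) = 0

v_5(n) is the largest exponent k such that 5^k divides n. Factor out: -31 = -5^0 · 31. (Sign doesn't affect v_p.) So v_5(-31) = 0.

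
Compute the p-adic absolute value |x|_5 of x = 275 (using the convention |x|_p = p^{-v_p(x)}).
|275|_5 = 1/25

Step 1 — compute v_5(x) by factoring powers of 5 out of the numerator and denominator: v_5(275) = 2. Step 2 — apply |x|_p = p^{-v_p(x)} = 5^{-2} = 1/25.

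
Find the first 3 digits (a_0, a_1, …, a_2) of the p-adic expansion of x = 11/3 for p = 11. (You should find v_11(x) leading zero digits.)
(a_0, …, a_2) = (0, 4, 7)

v_11(11/3) = 1, so a_0 = ... = a_0 = 0. Factor out: x = 11^1 · u with u = 1/3 a unit in ℤ_11. Expand u iteratively via a_{v+i} = u_i mod 11, u_{i+1} = (u_i − a_{v+i})/11:
  u_0 = 1/3;  a_1 = 4;  u_1 = (u_0 − 4)/11 = -1/3
  u_1 = -1/3;  a_2 = 7;  u_2 = (u_1 − 7)/11 = -2/3
Digits: (0, 4, 7).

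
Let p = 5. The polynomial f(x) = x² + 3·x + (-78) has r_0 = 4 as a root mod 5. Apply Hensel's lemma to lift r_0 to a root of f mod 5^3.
r_2 = 54 (mod 125)

Hensel: r_{i+1} = r_i − f(r_i)·(f′(r_i))^{-1} mod 5^{i+2}, f′(x) = 2x + 3. Iterate:
  r_0 = 4 (mod 5)
  r_1 = 4 (mod 25)
  r_2 = 54 (mod 125)
Final: r = 54 satisfies f(r) ≡ 0 mod 5^3.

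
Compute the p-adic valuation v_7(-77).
v_7(-77) = 1

v_7(n) is the largest exponent k such that 7^k divides n. Factor out: -77 = -7^1 · 11. (Sign doesn't affect v_p.) So v_7(-77) = 1.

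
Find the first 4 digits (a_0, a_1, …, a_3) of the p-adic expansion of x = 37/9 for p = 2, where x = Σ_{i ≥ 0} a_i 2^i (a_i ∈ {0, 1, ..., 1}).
(a_0, …, a_3) = (1, 0, 1, 1)

v_2(37/9) = 0 (numerator and denominator both coprime to 2), so x ∈ ℤ_2^×. Compute digits iteratively via a_i = x_i mod 2, x_{i+1} = (x_i − a_i)/2, with x_0 = x:
  x_0 = 37/9;  a_0 = 1;  x_1 = (x_0 − 1)/2 = 14/9
  x_1 = 14/9;  a_1 = 0;  x_2 = (x_1 − 0)/2 = 7/9
  x_2 = 7/9;  a_2 = 1;  x_3 = (x_2 − 1)/2 = -1/9
  x_3 = -1/9;  a_3 = 1;  x_4 = (x_3 − 1)/2 = -5/9
Digits: (1, 0, 1, 1).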